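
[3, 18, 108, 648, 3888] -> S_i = 3*6^i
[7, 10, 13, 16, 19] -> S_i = 7 + 3*i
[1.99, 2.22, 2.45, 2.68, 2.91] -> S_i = 1.99 + 0.23*i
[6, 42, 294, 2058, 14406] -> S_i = 6*7^i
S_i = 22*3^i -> [22, 66, 198, 594, 1782]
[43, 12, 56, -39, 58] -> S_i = Random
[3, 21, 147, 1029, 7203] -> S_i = 3*7^i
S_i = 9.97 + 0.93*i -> [9.97, 10.9, 11.83, 12.76, 13.69]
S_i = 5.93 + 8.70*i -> [5.93, 14.63, 23.33, 32.03, 40.73]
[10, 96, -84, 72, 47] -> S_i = Random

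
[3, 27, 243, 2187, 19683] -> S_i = 3*9^i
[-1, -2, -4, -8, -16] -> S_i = -1*2^i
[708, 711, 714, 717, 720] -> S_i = 708 + 3*i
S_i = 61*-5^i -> [61, -305, 1525, -7625, 38125]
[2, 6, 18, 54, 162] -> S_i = 2*3^i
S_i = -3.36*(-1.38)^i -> [-3.36, 4.64, -6.4, 8.83, -12.19]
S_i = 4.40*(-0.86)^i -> [4.4, -3.78, 3.25, -2.8, 2.41]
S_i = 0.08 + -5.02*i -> [0.08, -4.94, -9.96, -14.98, -20.0]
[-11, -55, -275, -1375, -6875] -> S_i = -11*5^i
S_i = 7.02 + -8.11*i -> [7.02, -1.09, -9.2, -17.31, -25.42]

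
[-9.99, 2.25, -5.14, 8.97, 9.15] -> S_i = Random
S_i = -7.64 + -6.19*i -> [-7.64, -13.83, -20.02, -26.21, -32.4]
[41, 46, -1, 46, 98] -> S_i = Random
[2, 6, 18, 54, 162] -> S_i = 2*3^i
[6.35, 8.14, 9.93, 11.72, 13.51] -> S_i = 6.35 + 1.79*i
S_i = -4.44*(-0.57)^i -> [-4.44, 2.53, -1.44, 0.82, -0.47]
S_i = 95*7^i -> [95, 665, 4655, 32585, 228095]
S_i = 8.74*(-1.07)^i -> [8.74, -9.35, 10.01, -10.71, 11.46]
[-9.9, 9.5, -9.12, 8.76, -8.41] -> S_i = -9.90*(-0.96)^i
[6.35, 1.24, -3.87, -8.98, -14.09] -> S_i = 6.35 + -5.11*i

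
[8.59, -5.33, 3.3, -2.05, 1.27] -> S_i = 8.59*(-0.62)^i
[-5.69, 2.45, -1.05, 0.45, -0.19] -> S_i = -5.69*(-0.43)^i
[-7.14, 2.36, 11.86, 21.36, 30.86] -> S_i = -7.14 + 9.50*i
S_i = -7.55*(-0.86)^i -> [-7.55, 6.49, -5.58, 4.8, -4.13]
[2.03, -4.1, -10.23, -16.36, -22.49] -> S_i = 2.03 + -6.13*i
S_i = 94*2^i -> [94, 188, 376, 752, 1504]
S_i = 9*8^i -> [9, 72, 576, 4608, 36864]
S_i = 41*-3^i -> [41, -123, 369, -1107, 3321]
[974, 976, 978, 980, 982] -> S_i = 974 + 2*i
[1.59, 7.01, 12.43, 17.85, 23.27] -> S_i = 1.59 + 5.42*i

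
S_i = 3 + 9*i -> [3, 12, 21, 30, 39]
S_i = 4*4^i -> [4, 16, 64, 256, 1024]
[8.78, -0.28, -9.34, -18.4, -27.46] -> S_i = 8.78 + -9.06*i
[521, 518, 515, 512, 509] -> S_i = 521 + -3*i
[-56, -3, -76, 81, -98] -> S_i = Random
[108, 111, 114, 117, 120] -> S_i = 108 + 3*i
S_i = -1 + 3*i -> [-1, 2, 5, 8, 11]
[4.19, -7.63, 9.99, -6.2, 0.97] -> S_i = Random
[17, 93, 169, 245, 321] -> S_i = 17 + 76*i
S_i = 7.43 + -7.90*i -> [7.43, -0.47, -8.37, -16.27, -24.17]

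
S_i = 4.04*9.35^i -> [4.04, 37.77, 353.19, 3302.3, 30876.48]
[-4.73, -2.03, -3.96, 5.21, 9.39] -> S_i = Random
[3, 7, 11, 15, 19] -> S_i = 3 + 4*i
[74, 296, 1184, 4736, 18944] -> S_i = 74*4^i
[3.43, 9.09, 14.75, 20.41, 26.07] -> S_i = 3.43 + 5.66*i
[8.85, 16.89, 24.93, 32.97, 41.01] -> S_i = 8.85 + 8.04*i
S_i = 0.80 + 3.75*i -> [0.8, 4.55, 8.3, 12.05, 15.8]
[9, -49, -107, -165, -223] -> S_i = 9 + -58*i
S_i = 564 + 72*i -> [564, 636, 708, 780, 852]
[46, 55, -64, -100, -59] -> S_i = Random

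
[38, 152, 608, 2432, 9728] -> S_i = 38*4^i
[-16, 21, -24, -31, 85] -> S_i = Random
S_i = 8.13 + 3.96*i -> [8.13, 12.09, 16.05, 20.01, 23.97]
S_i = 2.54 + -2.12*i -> [2.54, 0.42, -1.7, -3.82, -5.94]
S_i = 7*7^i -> [7, 49, 343, 2401, 16807]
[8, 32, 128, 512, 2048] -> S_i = 8*4^i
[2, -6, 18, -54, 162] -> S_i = 2*-3^i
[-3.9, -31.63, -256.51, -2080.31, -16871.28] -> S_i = -3.90*8.11^i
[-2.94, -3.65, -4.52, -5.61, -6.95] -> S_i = -2.94*1.24^i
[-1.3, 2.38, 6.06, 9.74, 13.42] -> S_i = -1.30 + 3.68*i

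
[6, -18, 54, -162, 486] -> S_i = 6*-3^i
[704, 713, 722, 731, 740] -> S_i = 704 + 9*i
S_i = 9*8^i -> [9, 72, 576, 4608, 36864]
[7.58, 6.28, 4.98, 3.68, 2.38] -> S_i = 7.58 + -1.30*i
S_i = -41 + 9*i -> [-41, -32, -23, -14, -5]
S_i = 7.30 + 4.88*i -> [7.3, 12.18, 17.06, 21.94, 26.82]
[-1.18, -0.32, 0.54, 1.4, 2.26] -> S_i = -1.18 + 0.86*i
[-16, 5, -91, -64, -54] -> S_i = Random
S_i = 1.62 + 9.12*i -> [1.62, 10.74, 19.86, 28.98, 38.1]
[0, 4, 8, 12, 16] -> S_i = 0 + 4*i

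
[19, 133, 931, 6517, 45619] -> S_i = 19*7^i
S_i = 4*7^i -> [4, 28, 196, 1372, 9604]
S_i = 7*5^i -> [7, 35, 175, 875, 4375]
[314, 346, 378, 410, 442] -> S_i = 314 + 32*i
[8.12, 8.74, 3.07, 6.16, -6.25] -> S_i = Random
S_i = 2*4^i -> [2, 8, 32, 128, 512]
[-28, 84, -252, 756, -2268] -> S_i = -28*-3^i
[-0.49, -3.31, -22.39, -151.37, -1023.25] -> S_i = -0.49*6.76^i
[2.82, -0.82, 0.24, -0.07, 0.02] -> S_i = 2.82*(-0.29)^i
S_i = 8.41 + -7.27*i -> [8.41, 1.14, -6.13, -13.4, -20.67]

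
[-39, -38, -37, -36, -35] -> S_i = -39 + 1*i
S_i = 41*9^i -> [41, 369, 3321, 29889, 269001]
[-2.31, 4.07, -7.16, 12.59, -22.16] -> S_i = -2.31*(-1.76)^i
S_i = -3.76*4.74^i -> [-3.76, -17.82, -84.48, -400.43, -1898.02]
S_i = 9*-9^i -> [9, -81, 729, -6561, 59049]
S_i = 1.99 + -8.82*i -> [1.99, -6.83, -15.65, -24.47, -33.29]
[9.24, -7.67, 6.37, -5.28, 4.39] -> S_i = 9.24*(-0.83)^i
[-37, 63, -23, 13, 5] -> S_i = Random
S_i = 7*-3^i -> [7, -21, 63, -189, 567]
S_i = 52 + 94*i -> [52, 146, 240, 334, 428]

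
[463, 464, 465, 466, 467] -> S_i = 463 + 1*i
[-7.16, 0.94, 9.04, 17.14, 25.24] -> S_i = -7.16 + 8.10*i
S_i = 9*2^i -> [9, 18, 36, 72, 144]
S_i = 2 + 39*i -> [2, 41, 80, 119, 158]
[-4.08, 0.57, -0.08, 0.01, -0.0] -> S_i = -4.08*(-0.14)^i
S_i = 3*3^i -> [3, 9, 27, 81, 243]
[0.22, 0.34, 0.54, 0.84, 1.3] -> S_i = 0.22*1.56^i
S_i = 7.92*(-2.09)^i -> [7.92, -16.55, 34.6, -72.3, 151.12]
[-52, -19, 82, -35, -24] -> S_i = Random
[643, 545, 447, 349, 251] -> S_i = 643 + -98*i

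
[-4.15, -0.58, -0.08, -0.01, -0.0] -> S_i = -4.15*0.14^i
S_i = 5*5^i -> [5, 25, 125, 625, 3125]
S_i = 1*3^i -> [1, 3, 9, 27, 81]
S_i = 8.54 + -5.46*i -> [8.54, 3.08, -2.38, -7.84, -13.3]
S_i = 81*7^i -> [81, 567, 3969, 27783, 194481]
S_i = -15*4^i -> [-15, -60, -240, -960, -3840]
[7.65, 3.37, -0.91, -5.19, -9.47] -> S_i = 7.65 + -4.28*i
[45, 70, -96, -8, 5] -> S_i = Random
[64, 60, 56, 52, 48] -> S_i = 64 + -4*i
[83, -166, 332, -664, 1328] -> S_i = 83*-2^i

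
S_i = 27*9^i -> [27, 243, 2187, 19683, 177147]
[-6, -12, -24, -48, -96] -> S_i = -6*2^i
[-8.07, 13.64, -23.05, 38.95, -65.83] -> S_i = -8.07*(-1.69)^i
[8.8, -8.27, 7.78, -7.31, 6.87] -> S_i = 8.80*(-0.94)^i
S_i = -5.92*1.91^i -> [-5.92, -11.31, -21.6, -41.25, -78.79]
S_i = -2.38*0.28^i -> [-2.38, -0.67, -0.19, -0.05, -0.01]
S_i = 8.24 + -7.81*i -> [8.24, 0.43, -7.38, -15.19, -23.0]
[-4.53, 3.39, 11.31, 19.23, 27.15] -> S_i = -4.53 + 7.92*i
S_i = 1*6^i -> [1, 6, 36, 216, 1296]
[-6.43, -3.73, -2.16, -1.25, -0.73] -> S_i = -6.43*0.58^i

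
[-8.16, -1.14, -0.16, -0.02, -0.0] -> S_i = -8.16*0.14^i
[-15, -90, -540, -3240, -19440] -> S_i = -15*6^i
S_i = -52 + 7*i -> [-52, -45, -38, -31, -24]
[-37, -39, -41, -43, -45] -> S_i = -37 + -2*i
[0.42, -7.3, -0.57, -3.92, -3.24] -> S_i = Random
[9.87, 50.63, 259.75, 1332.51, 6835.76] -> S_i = 9.87*5.13^i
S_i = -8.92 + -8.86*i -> [-8.92, -17.78, -26.64, -35.5, -44.36]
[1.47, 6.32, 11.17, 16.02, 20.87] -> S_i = 1.47 + 4.85*i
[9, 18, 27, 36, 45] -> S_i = 9 + 9*i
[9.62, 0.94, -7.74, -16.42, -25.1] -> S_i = 9.62 + -8.68*i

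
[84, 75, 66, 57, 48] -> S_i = 84 + -9*i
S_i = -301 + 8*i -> [-301, -293, -285, -277, -269]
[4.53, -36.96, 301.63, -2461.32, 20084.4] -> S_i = 4.53*(-8.16)^i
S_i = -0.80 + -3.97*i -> [-0.8, -4.77, -8.74, -12.71, -16.68]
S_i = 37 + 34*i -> [37, 71, 105, 139, 173]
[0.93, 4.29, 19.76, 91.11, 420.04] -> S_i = 0.93*4.61^i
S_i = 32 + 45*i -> [32, 77, 122, 167, 212]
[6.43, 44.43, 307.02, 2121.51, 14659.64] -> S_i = 6.43*6.91^i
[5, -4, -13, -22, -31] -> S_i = 5 + -9*i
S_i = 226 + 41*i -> [226, 267, 308, 349, 390]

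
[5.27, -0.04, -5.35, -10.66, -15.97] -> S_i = 5.27 + -5.31*i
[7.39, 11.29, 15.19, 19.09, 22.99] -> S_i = 7.39 + 3.90*i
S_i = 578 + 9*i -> [578, 587, 596, 605, 614]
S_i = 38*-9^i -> [38, -342, 3078, -27702, 249318]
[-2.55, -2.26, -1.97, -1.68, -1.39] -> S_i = -2.55 + 0.29*i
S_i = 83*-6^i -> [83, -498, 2988, -17928, 107568]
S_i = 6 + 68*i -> [6, 74, 142, 210, 278]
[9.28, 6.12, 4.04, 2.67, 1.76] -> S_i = 9.28*0.66^i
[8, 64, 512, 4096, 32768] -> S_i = 8*8^i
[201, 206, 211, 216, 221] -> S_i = 201 + 5*i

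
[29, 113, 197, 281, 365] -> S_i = 29 + 84*i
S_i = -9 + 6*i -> [-9, -3, 3, 9, 15]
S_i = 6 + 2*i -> [6, 8, 10, 12, 14]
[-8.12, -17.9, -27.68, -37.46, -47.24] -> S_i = -8.12 + -9.78*i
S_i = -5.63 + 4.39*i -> [-5.63, -1.24, 3.15, 7.54, 11.93]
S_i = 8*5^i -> [8, 40, 200, 1000, 5000]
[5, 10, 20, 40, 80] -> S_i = 5*2^i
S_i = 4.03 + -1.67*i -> [4.03, 2.36, 0.69, -0.98, -2.65]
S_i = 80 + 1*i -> [80, 81, 82, 83, 84]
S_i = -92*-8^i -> [-92, 736, -5888, 47104, -376832]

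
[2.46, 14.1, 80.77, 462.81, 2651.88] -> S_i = 2.46*5.73^i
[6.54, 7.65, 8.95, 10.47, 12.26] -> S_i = 6.54*1.17^i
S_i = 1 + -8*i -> [1, -7, -15, -23, -31]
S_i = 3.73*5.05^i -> [3.73, 18.84, 95.12, 480.38, 2425.91]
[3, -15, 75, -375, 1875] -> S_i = 3*-5^i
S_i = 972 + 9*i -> [972, 981, 990, 999, 1008]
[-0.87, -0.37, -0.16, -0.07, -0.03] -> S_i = -0.87*0.43^i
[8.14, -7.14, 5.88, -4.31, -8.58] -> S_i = Random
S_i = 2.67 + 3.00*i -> [2.67, 5.67, 8.67, 11.67, 14.67]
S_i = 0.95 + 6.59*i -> [0.95, 7.54, 14.13, 20.72, 27.31]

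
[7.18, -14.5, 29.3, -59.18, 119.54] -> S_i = 7.18*(-2.02)^i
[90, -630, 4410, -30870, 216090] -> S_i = 90*-7^i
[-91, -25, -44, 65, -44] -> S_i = Random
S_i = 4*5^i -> [4, 20, 100, 500, 2500]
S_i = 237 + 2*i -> [237, 239, 241, 243, 245]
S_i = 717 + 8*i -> [717, 725, 733, 741, 749]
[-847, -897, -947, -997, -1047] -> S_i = -847 + -50*i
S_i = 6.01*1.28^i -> [6.01, 7.69, 9.85, 12.6, 16.13]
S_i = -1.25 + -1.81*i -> [-1.25, -3.06, -4.87, -6.68, -8.49]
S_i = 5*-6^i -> [5, -30, 180, -1080, 6480]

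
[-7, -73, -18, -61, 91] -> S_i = Random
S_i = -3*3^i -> [-3, -9, -27, -81, -243]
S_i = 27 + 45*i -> [27, 72, 117, 162, 207]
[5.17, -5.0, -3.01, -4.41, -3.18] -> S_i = Random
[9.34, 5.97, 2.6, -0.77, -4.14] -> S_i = 9.34 + -3.37*i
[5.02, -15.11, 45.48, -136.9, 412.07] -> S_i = 5.02*(-3.01)^i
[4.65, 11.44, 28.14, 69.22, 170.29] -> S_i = 4.65*2.46^i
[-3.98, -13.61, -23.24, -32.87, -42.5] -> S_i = -3.98 + -9.63*i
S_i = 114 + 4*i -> [114, 118, 122, 126, 130]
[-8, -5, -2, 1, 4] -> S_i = -8 + 3*i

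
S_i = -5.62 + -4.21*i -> [-5.62, -9.83, -14.04, -18.25, -22.46]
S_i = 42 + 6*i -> [42, 48, 54, 60, 66]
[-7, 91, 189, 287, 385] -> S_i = -7 + 98*i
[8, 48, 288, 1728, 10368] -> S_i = 8*6^i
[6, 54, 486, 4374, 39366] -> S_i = 6*9^i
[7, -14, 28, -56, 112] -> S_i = 7*-2^i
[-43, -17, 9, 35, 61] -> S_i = -43 + 26*i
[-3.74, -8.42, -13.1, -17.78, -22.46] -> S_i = -3.74 + -4.68*i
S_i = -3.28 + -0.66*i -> [-3.28, -3.94, -4.6, -5.26, -5.92]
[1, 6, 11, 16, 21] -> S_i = 1 + 5*i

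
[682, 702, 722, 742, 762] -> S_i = 682 + 20*i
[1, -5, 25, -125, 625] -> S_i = 1*-5^i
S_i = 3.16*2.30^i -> [3.16, 7.27, 16.72, 38.45, 88.43]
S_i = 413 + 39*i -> [413, 452, 491, 530, 569]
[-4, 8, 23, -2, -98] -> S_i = Random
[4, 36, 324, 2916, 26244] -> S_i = 4*9^i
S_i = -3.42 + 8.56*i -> [-3.42, 5.14, 13.7, 22.26, 30.82]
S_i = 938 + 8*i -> [938, 946, 954, 962, 970]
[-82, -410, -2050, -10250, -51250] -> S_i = -82*5^i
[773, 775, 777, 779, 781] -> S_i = 773 + 2*i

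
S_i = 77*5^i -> [77, 385, 1925, 9625, 48125]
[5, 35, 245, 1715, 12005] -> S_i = 5*7^i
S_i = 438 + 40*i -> [438, 478, 518, 558, 598]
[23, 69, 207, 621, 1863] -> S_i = 23*3^i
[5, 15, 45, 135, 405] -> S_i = 5*3^i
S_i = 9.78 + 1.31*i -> [9.78, 11.09, 12.4, 13.71, 15.02]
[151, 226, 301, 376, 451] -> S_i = 151 + 75*i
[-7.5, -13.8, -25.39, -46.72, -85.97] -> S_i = -7.50*1.84^i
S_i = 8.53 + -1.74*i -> [8.53, 6.79, 5.05, 3.31, 1.57]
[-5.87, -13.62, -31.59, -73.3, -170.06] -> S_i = -5.87*2.32^i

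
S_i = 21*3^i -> [21, 63, 189, 567, 1701]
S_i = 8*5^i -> [8, 40, 200, 1000, 5000]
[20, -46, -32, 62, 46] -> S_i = Random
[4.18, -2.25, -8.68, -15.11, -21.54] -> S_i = 4.18 + -6.43*i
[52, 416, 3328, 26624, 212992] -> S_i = 52*8^i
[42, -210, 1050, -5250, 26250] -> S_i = 42*-5^i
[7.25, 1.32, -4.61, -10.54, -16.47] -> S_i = 7.25 + -5.93*i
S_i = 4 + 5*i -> [4, 9, 14, 19, 24]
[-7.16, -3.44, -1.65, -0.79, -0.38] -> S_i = -7.16*0.48^i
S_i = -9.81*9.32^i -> [-9.81, -91.43, -852.12, -7941.76, -74017.2]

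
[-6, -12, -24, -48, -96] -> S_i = -6*2^i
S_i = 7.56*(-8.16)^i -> [7.56, -61.69, 503.39, -4107.64, 33518.33]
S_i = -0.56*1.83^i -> [-0.56, -1.02, -1.88, -3.43, -6.28]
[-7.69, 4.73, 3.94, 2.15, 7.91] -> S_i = Random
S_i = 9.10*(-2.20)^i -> [9.1, -20.02, 44.04, -96.9, 213.17]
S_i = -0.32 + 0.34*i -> [-0.32, 0.02, 0.36, 0.7, 1.04]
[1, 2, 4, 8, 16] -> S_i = 1*2^i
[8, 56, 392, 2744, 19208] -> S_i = 8*7^i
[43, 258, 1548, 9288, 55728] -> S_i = 43*6^i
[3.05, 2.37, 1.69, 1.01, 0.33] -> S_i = 3.05 + -0.68*i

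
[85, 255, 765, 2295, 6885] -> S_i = 85*3^i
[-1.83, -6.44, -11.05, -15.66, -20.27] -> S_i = -1.83 + -4.61*i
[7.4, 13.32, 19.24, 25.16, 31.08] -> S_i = 7.40 + 5.92*i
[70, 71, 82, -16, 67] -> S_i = Random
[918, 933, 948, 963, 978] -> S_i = 918 + 15*i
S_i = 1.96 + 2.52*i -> [1.96, 4.48, 7.0, 9.52, 12.04]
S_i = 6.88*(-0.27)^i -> [6.88, -1.86, 0.5, -0.14, 0.04]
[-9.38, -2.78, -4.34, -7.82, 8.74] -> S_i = Random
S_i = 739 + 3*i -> [739, 742, 745, 748, 751]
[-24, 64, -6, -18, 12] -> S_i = Random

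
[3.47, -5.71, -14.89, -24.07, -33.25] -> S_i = 3.47 + -9.18*i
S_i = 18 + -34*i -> [18, -16, -50, -84, -118]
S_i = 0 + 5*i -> [0, 5, 10, 15, 20]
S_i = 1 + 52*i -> [1, 53, 105, 157, 209]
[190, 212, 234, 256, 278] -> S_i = 190 + 22*i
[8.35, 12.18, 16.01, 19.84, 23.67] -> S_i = 8.35 + 3.83*i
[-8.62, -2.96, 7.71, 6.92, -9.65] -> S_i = Random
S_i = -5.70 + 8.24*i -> [-5.7, 2.54, 10.78, 19.02, 27.26]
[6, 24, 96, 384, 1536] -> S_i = 6*4^i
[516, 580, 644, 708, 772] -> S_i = 516 + 64*i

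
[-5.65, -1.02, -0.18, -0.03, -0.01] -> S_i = -5.65*0.18^i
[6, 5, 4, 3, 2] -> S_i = 6 + -1*i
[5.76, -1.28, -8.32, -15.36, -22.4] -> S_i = 5.76 + -7.04*i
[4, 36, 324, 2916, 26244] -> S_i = 4*9^i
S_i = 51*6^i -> [51, 306, 1836, 11016, 66096]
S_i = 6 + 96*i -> [6, 102, 198, 294, 390]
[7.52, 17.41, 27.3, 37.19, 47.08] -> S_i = 7.52 + 9.89*i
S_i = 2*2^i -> [2, 4, 8, 16, 32]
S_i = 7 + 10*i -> [7, 17, 27, 37, 47]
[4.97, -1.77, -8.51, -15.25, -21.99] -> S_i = 4.97 + -6.74*i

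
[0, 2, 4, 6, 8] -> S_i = 0 + 2*i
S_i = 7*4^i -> [7, 28, 112, 448, 1792]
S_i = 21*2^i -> [21, 42, 84, 168, 336]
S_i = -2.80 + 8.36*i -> [-2.8, 5.56, 13.92, 22.28, 30.64]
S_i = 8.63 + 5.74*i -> [8.63, 14.37, 20.11, 25.85, 31.59]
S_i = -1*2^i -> [-1, -2, -4, -8, -16]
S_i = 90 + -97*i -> [90, -7, -104, -201, -298]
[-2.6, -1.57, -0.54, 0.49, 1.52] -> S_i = -2.60 + 1.03*i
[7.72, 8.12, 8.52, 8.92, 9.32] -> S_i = 7.72 + 0.40*i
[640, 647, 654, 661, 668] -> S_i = 640 + 7*i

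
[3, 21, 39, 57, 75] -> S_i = 3 + 18*i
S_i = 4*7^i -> [4, 28, 196, 1372, 9604]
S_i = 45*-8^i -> [45, -360, 2880, -23040, 184320]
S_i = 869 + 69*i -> [869, 938, 1007, 1076, 1145]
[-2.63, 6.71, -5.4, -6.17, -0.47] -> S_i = Random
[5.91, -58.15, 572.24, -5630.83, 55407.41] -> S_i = 5.91*(-9.84)^i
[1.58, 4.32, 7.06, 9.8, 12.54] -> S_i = 1.58 + 2.74*i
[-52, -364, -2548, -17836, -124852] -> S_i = -52*7^i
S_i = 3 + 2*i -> [3, 5, 7, 9, 11]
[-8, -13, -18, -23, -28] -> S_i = -8 + -5*i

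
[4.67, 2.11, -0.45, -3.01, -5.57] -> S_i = 4.67 + -2.56*i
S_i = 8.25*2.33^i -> [8.25, 19.22, 44.79, 104.36, 243.15]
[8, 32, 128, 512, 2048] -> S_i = 8*4^i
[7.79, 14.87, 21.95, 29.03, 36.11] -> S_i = 7.79 + 7.08*i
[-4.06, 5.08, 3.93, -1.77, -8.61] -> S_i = Random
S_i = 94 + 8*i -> [94, 102, 110, 118, 126]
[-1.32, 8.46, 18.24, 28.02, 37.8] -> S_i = -1.32 + 9.78*i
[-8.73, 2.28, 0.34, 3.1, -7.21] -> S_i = Random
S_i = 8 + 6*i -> [8, 14, 20, 26, 32]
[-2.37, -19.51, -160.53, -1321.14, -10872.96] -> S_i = -2.37*8.23^i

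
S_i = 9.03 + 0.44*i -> [9.03, 9.47, 9.91, 10.35, 10.79]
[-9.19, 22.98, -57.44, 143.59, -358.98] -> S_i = -9.19*(-2.50)^i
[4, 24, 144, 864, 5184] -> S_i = 4*6^i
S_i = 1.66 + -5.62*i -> [1.66, -3.96, -9.58, -15.2, -20.82]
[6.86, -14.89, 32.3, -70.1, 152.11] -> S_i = 6.86*(-2.17)^i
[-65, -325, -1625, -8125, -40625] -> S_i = -65*5^i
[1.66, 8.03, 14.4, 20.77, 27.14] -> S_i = 1.66 + 6.37*i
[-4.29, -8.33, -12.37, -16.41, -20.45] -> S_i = -4.29 + -4.04*i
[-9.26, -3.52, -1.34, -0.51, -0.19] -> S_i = -9.26*0.38^i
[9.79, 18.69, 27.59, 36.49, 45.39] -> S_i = 9.79 + 8.90*i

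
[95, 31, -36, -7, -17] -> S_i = Random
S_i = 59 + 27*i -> [59, 86, 113, 140, 167]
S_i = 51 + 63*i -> [51, 114, 177, 240, 303]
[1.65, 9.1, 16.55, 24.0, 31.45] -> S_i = 1.65 + 7.45*i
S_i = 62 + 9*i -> [62, 71, 80, 89, 98]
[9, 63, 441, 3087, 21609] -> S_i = 9*7^i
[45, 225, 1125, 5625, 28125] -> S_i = 45*5^i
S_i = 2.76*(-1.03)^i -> [2.76, -2.84, 2.93, -3.02, 3.11]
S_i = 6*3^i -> [6, 18, 54, 162, 486]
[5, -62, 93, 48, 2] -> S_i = Random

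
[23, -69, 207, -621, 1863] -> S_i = 23*-3^i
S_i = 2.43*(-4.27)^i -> [2.43, -10.38, 44.31, -189.19, 807.83]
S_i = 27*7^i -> [27, 189, 1323, 9261, 64827]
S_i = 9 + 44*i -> [9, 53, 97, 141, 185]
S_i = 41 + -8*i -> [41, 33, 25, 17, 9]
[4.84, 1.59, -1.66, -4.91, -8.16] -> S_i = 4.84 + -3.25*i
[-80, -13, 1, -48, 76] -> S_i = Random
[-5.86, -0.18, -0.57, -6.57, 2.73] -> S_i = Random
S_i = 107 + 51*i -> [107, 158, 209, 260, 311]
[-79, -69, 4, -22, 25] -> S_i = Random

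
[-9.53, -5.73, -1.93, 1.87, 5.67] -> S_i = -9.53 + 3.80*i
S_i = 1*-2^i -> [1, -2, 4, -8, 16]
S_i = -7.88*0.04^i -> [-7.88, -0.32, -0.01, -0.0, -0.0]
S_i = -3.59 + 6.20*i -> [-3.59, 2.61, 8.81, 15.01, 21.21]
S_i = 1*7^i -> [1, 7, 49, 343, 2401]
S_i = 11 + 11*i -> [11, 22, 33, 44, 55]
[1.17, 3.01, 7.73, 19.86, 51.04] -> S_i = 1.17*2.57^i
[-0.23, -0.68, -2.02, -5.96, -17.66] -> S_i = -0.23*2.96^i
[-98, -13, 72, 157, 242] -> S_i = -98 + 85*i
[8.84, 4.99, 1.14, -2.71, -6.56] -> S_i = 8.84 + -3.85*i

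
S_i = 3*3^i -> [3, 9, 27, 81, 243]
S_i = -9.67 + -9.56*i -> [-9.67, -19.23, -28.79, -38.35, -47.91]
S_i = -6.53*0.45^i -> [-6.53, -2.94, -1.32, -0.6, -0.27]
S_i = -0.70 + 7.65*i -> [-0.7, 6.95, 14.6, 22.25, 29.9]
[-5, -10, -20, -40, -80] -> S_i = -5*2^i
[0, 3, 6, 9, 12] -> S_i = 0 + 3*i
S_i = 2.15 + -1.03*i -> [2.15, 1.12, 0.09, -0.94, -1.97]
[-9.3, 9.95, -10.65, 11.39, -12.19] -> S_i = -9.30*(-1.07)^i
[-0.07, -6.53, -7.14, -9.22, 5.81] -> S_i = Random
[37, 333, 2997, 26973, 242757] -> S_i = 37*9^i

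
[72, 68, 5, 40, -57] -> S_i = Random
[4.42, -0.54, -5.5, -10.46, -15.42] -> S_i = 4.42 + -4.96*i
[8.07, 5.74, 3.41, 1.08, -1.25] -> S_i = 8.07 + -2.33*i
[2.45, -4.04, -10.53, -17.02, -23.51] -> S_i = 2.45 + -6.49*i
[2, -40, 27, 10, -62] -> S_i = Random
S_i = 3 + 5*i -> [3, 8, 13, 18, 23]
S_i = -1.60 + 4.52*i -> [-1.6, 2.92, 7.44, 11.96, 16.48]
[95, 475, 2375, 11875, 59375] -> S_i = 95*5^i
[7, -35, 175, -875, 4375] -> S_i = 7*-5^i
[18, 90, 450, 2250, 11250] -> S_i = 18*5^i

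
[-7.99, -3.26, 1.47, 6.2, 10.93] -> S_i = -7.99 + 4.73*i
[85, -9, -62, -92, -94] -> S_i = Random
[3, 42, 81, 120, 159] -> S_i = 3 + 39*i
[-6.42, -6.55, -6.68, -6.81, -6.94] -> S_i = -6.42 + -0.13*i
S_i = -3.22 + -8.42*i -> [-3.22, -11.64, -20.06, -28.48, -36.9]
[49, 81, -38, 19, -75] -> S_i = Random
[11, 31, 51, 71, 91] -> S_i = 11 + 20*i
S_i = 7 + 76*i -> [7, 83, 159, 235, 311]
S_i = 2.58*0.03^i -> [2.58, 0.08, 0.0, 0.0, 0.0]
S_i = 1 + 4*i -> [1, 5, 9, 13, 17]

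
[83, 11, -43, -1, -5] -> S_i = Random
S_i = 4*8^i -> [4, 32, 256, 2048, 16384]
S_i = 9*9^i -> [9, 81, 729, 6561, 59049]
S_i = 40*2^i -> [40, 80, 160, 320, 640]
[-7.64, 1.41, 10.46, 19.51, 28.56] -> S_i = -7.64 + 9.05*i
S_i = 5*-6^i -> [5, -30, 180, -1080, 6480]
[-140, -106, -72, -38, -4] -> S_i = -140 + 34*i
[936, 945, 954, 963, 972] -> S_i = 936 + 9*i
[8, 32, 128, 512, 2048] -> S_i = 8*4^i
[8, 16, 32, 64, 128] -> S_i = 8*2^i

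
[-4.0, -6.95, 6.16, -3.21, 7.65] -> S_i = Random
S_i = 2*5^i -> [2, 10, 50, 250, 1250]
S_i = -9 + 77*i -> [-9, 68, 145, 222, 299]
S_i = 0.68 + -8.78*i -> [0.68, -8.1, -16.88, -25.66, -34.44]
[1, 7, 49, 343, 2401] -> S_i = 1*7^i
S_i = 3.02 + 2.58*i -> [3.02, 5.6, 8.18, 10.76, 13.34]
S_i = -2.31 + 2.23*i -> [-2.31, -0.08, 2.15, 4.38, 6.61]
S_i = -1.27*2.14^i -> [-1.27, -2.72, -5.82, -12.45, -26.64]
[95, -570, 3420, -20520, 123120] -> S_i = 95*-6^i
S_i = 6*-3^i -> [6, -18, 54, -162, 486]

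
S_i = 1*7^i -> [1, 7, 49, 343, 2401]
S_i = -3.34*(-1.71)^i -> [-3.34, 5.71, -9.77, 16.7, -28.56]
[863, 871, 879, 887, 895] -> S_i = 863 + 8*i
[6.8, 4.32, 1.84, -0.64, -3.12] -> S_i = 6.80 + -2.48*i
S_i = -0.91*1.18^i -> [-0.91, -1.07, -1.27, -1.5, -1.76]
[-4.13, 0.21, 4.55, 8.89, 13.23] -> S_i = -4.13 + 4.34*i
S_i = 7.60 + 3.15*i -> [7.6, 10.75, 13.9, 17.05, 20.2]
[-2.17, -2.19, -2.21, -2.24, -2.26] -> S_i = -2.17*1.01^i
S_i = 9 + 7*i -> [9, 16, 23, 30, 37]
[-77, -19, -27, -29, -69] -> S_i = Random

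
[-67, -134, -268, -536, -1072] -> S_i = -67*2^i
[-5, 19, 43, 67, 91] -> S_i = -5 + 24*i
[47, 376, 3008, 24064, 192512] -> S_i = 47*8^i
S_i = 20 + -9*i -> [20, 11, 2, -7, -16]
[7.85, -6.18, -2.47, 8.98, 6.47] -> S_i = Random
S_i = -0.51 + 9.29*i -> [-0.51, 8.78, 18.07, 27.36, 36.65]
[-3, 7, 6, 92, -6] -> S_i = Random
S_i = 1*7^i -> [1, 7, 49, 343, 2401]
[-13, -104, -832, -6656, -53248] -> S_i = -13*8^i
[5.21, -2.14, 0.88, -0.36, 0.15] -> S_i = 5.21*(-0.41)^i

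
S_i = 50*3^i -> [50, 150, 450, 1350, 4050]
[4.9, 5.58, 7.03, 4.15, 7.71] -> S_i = Random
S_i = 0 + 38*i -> [0, 38, 76, 114, 152]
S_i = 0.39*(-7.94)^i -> [0.39, -3.1, 24.59, -195.22, 1550.05]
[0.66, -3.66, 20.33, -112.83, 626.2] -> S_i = 0.66*(-5.55)^i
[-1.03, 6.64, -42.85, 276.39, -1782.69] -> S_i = -1.03*(-6.45)^i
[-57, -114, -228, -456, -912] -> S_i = -57*2^i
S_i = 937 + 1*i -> [937, 938, 939, 940, 941]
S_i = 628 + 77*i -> [628, 705, 782, 859, 936]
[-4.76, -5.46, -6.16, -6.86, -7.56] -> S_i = -4.76 + -0.70*i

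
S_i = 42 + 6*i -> [42, 48, 54, 60, 66]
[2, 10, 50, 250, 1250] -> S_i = 2*5^i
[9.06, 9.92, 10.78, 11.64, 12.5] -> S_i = 9.06 + 0.86*i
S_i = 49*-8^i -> [49, -392, 3136, -25088, 200704]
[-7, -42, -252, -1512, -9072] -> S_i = -7*6^i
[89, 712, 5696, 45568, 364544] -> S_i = 89*8^i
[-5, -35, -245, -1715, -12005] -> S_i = -5*7^i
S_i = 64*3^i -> [64, 192, 576, 1728, 5184]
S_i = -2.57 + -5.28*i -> [-2.57, -7.85, -13.13, -18.41, -23.69]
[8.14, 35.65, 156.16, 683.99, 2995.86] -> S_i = 8.14*4.38^i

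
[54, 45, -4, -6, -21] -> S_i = Random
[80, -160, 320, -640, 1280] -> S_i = 80*-2^i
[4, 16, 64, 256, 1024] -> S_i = 4*4^i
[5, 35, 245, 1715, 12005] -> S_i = 5*7^i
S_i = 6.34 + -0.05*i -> [6.34, 6.29, 6.24, 6.19, 6.14]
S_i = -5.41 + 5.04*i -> [-5.41, -0.37, 4.67, 9.71, 14.75]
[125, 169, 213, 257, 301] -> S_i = 125 + 44*i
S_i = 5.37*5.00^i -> [5.37, 26.85, 134.25, 671.25, 3356.25]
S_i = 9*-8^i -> [9, -72, 576, -4608, 36864]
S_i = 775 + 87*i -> [775, 862, 949, 1036, 1123]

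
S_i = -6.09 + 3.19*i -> [-6.09, -2.9, 0.29, 3.48, 6.67]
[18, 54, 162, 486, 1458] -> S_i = 18*3^i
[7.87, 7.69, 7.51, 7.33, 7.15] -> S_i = 7.87 + -0.18*i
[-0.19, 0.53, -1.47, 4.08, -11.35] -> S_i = -0.19*(-2.78)^i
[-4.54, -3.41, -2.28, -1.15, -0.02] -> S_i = -4.54 + 1.13*i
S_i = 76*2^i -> [76, 152, 304, 608, 1216]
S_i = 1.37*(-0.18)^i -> [1.37, -0.25, 0.04, -0.01, 0.0]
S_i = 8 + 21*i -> [8, 29, 50, 71, 92]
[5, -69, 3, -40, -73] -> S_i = Random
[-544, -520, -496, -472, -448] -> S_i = -544 + 24*i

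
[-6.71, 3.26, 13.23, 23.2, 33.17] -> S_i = -6.71 + 9.97*i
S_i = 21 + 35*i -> [21, 56, 91, 126, 161]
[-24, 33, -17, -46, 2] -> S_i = Random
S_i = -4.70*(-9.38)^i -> [-4.7, 44.09, -413.53, 3878.88, -36383.9]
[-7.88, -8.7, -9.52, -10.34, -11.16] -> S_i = -7.88 + -0.82*i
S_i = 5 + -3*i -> [5, 2, -1, -4, -7]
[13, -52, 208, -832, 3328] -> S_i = 13*-4^i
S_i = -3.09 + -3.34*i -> [-3.09, -6.43, -9.77, -13.11, -16.45]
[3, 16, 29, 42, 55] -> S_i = 3 + 13*i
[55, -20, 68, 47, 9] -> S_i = Random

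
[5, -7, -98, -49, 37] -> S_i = Random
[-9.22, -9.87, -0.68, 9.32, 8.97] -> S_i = Random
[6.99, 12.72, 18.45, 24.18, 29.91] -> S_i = 6.99 + 5.73*i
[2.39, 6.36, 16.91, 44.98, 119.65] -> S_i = 2.39*2.66^i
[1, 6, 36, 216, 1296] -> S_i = 1*6^i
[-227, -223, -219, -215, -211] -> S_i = -227 + 4*i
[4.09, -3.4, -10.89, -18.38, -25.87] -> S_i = 4.09 + -7.49*i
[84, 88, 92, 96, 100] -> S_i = 84 + 4*i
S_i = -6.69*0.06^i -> [-6.69, -0.4, -0.02, -0.0, -0.0]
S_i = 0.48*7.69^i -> [0.48, 3.69, 28.39, 218.28, 1678.6]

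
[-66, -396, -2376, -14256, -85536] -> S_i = -66*6^i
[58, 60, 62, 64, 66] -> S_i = 58 + 2*i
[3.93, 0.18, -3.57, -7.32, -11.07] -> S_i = 3.93 + -3.75*i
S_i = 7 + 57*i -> [7, 64, 121, 178, 235]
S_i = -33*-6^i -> [-33, 198, -1188, 7128, -42768]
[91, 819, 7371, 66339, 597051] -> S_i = 91*9^i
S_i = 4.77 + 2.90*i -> [4.77, 7.67, 10.57, 13.47, 16.37]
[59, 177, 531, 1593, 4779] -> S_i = 59*3^i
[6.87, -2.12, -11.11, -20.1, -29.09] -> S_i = 6.87 + -8.99*i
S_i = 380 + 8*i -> [380, 388, 396, 404, 412]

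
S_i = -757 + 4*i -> [-757, -753, -749, -745, -741]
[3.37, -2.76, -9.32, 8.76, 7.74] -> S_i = Random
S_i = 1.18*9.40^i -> [1.18, 11.09, 104.26, 980.09, 9212.84]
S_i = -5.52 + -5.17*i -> [-5.52, -10.69, -15.86, -21.03, -26.2]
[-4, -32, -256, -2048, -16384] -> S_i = -4*8^i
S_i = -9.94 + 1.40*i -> [-9.94, -8.54, -7.14, -5.74, -4.34]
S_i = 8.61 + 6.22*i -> [8.61, 14.83, 21.05, 27.27, 33.49]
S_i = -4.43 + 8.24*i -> [-4.43, 3.81, 12.05, 20.29, 28.53]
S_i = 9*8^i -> [9, 72, 576, 4608, 36864]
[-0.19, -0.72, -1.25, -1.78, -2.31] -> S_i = -0.19 + -0.53*i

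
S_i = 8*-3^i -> [8, -24, 72, -216, 648]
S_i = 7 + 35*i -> [7, 42, 77, 112, 147]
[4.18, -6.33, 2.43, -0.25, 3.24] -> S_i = Random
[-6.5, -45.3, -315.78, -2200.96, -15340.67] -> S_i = -6.50*6.97^i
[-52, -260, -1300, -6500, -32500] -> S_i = -52*5^i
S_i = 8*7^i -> [8, 56, 392, 2744, 19208]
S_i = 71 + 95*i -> [71, 166, 261, 356, 451]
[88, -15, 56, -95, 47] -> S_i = Random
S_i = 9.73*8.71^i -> [9.73, 84.75, 738.16, 6429.35, 55999.67]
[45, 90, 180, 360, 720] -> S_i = 45*2^i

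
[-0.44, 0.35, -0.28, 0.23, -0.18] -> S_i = -0.44*(-0.80)^i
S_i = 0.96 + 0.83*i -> [0.96, 1.79, 2.62, 3.45, 4.28]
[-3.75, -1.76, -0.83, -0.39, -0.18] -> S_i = -3.75*0.47^i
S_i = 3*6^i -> [3, 18, 108, 648, 3888]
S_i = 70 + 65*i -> [70, 135, 200, 265, 330]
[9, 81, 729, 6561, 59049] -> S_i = 9*9^i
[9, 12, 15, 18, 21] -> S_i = 9 + 3*i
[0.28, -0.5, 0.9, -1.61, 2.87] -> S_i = 0.28*(-1.79)^i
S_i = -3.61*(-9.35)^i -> [-3.61, 33.75, -315.6, 2950.82, -27590.12]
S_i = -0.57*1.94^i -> [-0.57, -1.11, -2.15, -4.16, -8.07]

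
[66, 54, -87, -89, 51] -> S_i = Random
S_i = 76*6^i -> [76, 456, 2736, 16416, 98496]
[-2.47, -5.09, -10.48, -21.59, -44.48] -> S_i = -2.47*2.06^i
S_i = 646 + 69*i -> [646, 715, 784, 853, 922]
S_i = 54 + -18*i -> [54, 36, 18, 0, -18]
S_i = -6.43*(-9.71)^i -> [-6.43, 62.44, -606.25, 5886.66, -57159.43]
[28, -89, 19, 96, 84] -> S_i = Random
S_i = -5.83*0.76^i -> [-5.83, -4.43, -3.37, -2.56, -1.95]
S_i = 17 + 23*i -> [17, 40, 63, 86, 109]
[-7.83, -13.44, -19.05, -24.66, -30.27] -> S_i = -7.83 + -5.61*i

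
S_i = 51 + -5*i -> [51, 46, 41, 36, 31]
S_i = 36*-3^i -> [36, -108, 324, -972, 2916]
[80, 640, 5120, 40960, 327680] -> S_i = 80*8^i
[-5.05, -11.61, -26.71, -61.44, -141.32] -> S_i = -5.05*2.30^i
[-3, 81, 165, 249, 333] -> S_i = -3 + 84*i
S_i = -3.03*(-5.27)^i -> [-3.03, 15.97, -84.15, 443.48, -2337.14]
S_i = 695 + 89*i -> [695, 784, 873, 962, 1051]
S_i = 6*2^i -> [6, 12, 24, 48, 96]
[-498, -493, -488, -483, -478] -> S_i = -498 + 5*i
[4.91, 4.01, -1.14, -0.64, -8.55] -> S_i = Random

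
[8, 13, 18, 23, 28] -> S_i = 8 + 5*i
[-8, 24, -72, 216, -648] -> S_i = -8*-3^i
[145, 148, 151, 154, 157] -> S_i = 145 + 3*i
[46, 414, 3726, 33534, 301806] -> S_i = 46*9^i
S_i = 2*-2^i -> [2, -4, 8, -16, 32]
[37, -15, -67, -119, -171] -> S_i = 37 + -52*i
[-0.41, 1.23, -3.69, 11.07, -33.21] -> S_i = -0.41*(-3.00)^i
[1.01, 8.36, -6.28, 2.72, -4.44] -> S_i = Random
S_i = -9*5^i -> [-9, -45, -225, -1125, -5625]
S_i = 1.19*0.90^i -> [1.19, 1.07, 0.96, 0.87, 0.78]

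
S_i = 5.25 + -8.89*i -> [5.25, -3.64, -12.53, -21.42, -30.31]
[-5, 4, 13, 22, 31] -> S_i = -5 + 9*i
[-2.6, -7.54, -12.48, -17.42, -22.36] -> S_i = -2.60 + -4.94*i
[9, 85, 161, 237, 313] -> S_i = 9 + 76*i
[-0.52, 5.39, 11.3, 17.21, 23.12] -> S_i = -0.52 + 5.91*i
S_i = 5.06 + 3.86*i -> [5.06, 8.92, 12.78, 16.64, 20.5]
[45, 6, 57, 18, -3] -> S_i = Random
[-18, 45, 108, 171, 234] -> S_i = -18 + 63*i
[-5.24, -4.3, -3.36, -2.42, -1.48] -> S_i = -5.24 + 0.94*i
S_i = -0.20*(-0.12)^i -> [-0.2, 0.02, -0.0, 0.0, -0.0]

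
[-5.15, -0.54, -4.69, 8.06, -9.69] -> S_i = Random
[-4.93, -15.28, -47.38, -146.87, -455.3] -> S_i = -4.93*3.10^i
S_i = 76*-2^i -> [76, -152, 304, -608, 1216]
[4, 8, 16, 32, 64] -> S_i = 4*2^i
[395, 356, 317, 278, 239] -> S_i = 395 + -39*i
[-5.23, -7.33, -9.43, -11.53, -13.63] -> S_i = -5.23 + -2.10*i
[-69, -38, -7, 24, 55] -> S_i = -69 + 31*i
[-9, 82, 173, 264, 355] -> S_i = -9 + 91*i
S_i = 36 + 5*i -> [36, 41, 46, 51, 56]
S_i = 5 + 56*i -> [5, 61, 117, 173, 229]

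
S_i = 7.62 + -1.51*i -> [7.62, 6.11, 4.6, 3.09, 1.58]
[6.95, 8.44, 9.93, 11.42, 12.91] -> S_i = 6.95 + 1.49*i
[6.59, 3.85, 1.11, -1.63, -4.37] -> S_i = 6.59 + -2.74*i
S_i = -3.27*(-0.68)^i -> [-3.27, 2.22, -1.51, 1.03, -0.7]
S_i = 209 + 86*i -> [209, 295, 381, 467, 553]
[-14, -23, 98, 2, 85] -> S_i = Random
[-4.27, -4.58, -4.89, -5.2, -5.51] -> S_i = -4.27 + -0.31*i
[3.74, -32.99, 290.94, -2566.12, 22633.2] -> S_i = 3.74*(-8.82)^i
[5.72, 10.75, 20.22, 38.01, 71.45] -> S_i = 5.72*1.88^i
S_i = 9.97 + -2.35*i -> [9.97, 7.62, 5.27, 2.92, 0.57]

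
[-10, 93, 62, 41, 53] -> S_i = Random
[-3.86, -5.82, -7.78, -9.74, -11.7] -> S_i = -3.86 + -1.96*i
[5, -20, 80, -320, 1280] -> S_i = 5*-4^i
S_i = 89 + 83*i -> [89, 172, 255, 338, 421]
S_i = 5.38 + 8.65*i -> [5.38, 14.03, 22.68, 31.33, 39.98]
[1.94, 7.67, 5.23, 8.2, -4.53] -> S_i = Random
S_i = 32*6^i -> [32, 192, 1152, 6912, 41472]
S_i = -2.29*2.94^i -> [-2.29, -6.73, -19.79, -58.19, -171.09]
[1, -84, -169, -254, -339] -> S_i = 1 + -85*i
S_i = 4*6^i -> [4, 24, 144, 864, 5184]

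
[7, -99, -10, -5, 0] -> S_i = Random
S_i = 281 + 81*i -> [281, 362, 443, 524, 605]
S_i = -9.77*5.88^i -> [-9.77, -57.45, -337.79, -1986.22, -11678.95]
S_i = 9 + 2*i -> [9, 11, 13, 15, 17]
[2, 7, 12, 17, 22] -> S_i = 2 + 5*i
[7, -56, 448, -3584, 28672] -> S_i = 7*-8^i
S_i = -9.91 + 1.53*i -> [-9.91, -8.38, -6.85, -5.32, -3.79]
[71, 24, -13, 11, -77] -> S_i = Random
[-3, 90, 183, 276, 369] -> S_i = -3 + 93*i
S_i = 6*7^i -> [6, 42, 294, 2058, 14406]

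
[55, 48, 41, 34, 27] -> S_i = 55 + -7*i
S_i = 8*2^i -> [8, 16, 32, 64, 128]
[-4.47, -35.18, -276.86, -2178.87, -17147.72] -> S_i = -4.47*7.87^i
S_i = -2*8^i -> [-2, -16, -128, -1024, -8192]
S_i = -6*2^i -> [-6, -12, -24, -48, -96]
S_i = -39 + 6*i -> [-39, -33, -27, -21, -15]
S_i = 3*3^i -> [3, 9, 27, 81, 243]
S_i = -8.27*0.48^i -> [-8.27, -3.97, -1.91, -0.91, -0.44]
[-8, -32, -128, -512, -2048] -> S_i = -8*4^i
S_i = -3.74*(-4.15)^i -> [-3.74, 15.52, -64.41, 267.31, -1109.34]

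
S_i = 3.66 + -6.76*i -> [3.66, -3.1, -9.86, -16.62, -23.38]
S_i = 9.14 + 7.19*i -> [9.14, 16.33, 23.52, 30.71, 37.9]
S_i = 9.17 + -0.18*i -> [9.17, 8.99, 8.81, 8.63, 8.45]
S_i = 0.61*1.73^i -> [0.61, 1.06, 1.83, 3.16, 5.46]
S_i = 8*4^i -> [8, 32, 128, 512, 2048]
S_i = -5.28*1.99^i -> [-5.28, -10.51, -20.91, -41.61, -82.8]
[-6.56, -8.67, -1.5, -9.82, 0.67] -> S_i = Random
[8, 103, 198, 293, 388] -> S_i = 8 + 95*i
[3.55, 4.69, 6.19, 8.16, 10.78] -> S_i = 3.55*1.32^i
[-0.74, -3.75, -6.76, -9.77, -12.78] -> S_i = -0.74 + -3.01*i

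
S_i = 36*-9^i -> [36, -324, 2916, -26244, 236196]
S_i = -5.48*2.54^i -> [-5.48, -13.92, -35.35, -89.8, -228.09]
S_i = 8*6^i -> [8, 48, 288, 1728, 10368]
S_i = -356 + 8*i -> [-356, -348, -340, -332, -324]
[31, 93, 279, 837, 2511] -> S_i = 31*3^i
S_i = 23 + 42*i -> [23, 65, 107, 149, 191]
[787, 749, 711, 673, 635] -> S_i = 787 + -38*i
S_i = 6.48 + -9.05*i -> [6.48, -2.57, -11.62, -20.67, -29.72]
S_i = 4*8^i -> [4, 32, 256, 2048, 16384]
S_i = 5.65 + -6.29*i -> [5.65, -0.64, -6.93, -13.22, -19.51]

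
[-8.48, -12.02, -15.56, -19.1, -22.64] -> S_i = -8.48 + -3.54*i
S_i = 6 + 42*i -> [6, 48, 90, 132, 174]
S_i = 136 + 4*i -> [136, 140, 144, 148, 152]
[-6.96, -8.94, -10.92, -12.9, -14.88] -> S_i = -6.96 + -1.98*i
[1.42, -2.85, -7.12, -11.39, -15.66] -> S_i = 1.42 + -4.27*i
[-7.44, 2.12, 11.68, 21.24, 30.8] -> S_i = -7.44 + 9.56*i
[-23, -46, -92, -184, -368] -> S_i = -23*2^i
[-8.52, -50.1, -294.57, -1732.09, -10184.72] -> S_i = -8.52*5.88^i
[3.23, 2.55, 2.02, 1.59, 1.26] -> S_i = 3.23*0.79^i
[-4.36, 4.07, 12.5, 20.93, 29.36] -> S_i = -4.36 + 8.43*i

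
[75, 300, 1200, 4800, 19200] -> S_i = 75*4^i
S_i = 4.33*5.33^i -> [4.33, 23.08, 123.01, 655.65, 3494.59]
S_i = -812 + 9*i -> [-812, -803, -794, -785, -776]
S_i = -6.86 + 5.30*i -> [-6.86, -1.56, 3.74, 9.04, 14.34]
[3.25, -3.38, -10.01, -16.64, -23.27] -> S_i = 3.25 + -6.63*i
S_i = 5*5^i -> [5, 25, 125, 625, 3125]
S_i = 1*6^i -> [1, 6, 36, 216, 1296]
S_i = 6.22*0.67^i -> [6.22, 4.17, 2.79, 1.87, 1.25]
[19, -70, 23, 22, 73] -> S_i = Random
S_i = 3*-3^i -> [3, -9, 27, -81, 243]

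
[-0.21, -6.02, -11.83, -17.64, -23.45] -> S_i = -0.21 + -5.81*i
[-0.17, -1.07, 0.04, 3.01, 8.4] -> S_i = Random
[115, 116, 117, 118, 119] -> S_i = 115 + 1*i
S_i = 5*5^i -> [5, 25, 125, 625, 3125]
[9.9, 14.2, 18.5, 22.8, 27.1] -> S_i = 9.90 + 4.30*i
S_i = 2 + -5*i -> [2, -3, -8, -13, -18]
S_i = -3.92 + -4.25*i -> [-3.92, -8.17, -12.42, -16.67, -20.92]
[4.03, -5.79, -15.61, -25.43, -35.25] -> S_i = 4.03 + -9.82*i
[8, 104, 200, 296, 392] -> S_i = 8 + 96*i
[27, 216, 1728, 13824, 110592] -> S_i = 27*8^i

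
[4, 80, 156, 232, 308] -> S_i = 4 + 76*i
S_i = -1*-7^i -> [-1, 7, -49, 343, -2401]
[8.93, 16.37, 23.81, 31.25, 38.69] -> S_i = 8.93 + 7.44*i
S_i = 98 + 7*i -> [98, 105, 112, 119, 126]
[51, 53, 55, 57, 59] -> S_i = 51 + 2*i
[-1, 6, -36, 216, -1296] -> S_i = -1*-6^i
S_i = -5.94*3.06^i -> [-5.94, -18.18, -55.62, -170.2, -520.8]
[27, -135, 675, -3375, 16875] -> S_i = 27*-5^i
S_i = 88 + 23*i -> [88, 111, 134, 157, 180]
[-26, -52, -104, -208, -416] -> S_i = -26*2^i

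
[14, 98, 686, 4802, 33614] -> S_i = 14*7^i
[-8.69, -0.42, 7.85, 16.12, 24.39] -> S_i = -8.69 + 8.27*i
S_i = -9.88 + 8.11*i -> [-9.88, -1.77, 6.34, 14.45, 22.56]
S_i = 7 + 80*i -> [7, 87, 167, 247, 327]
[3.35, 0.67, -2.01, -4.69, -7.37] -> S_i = 3.35 + -2.68*i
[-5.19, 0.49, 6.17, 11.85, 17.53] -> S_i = -5.19 + 5.68*i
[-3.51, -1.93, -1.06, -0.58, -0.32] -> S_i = -3.51*0.55^i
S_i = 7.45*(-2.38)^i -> [7.45, -17.73, 42.2, -100.44, 239.04]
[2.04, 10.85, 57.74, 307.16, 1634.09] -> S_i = 2.04*5.32^i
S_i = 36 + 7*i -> [36, 43, 50, 57, 64]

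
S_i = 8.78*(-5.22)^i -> [8.78, -45.83, 239.24, -1248.84, 6518.93]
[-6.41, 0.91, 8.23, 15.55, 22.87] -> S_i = -6.41 + 7.32*i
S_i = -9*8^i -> [-9, -72, -576, -4608, -36864]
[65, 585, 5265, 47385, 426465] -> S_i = 65*9^i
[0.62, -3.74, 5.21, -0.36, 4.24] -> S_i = Random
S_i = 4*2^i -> [4, 8, 16, 32, 64]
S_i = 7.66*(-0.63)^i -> [7.66, -4.83, 3.04, -1.92, 1.21]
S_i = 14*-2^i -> [14, -28, 56, -112, 224]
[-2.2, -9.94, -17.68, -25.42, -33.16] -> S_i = -2.20 + -7.74*i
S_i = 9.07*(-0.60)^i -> [9.07, -5.44, 3.27, -1.96, 1.18]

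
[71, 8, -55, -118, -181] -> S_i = 71 + -63*i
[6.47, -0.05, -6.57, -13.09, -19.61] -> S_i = 6.47 + -6.52*i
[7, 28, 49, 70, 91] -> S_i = 7 + 21*i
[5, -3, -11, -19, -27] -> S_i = 5 + -8*i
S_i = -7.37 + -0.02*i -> [-7.37, -7.39, -7.41, -7.43, -7.45]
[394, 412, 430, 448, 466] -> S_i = 394 + 18*i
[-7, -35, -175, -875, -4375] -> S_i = -7*5^i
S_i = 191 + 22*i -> [191, 213, 235, 257, 279]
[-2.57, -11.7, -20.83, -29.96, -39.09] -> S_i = -2.57 + -9.13*i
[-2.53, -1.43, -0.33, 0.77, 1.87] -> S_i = -2.53 + 1.10*i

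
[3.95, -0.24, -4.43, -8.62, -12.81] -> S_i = 3.95 + -4.19*i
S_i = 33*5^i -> [33, 165, 825, 4125, 20625]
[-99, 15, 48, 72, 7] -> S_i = Random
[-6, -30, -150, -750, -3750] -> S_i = -6*5^i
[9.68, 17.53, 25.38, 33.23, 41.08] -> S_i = 9.68 + 7.85*i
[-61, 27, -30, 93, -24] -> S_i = Random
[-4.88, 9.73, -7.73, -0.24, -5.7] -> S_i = Random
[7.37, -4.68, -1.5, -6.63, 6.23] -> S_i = Random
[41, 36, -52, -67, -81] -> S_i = Random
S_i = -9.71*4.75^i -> [-9.71, -46.12, -219.08, -1040.64, -4943.03]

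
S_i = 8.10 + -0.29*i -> [8.1, 7.81, 7.52, 7.23, 6.94]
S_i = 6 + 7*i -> [6, 13, 20, 27, 34]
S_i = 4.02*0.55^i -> [4.02, 2.21, 1.22, 0.67, 0.37]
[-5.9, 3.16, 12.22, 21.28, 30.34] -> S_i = -5.90 + 9.06*i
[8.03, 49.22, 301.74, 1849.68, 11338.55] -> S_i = 8.03*6.13^i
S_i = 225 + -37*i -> [225, 188, 151, 114, 77]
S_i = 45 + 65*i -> [45, 110, 175, 240, 305]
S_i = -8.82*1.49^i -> [-8.82, -13.14, -19.58, -29.18, -43.47]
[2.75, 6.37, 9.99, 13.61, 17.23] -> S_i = 2.75 + 3.62*i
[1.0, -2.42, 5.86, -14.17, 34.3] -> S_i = 1.00*(-2.42)^i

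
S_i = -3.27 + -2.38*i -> [-3.27, -5.65, -8.03, -10.41, -12.79]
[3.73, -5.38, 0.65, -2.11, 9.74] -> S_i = Random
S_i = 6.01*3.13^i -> [6.01, 18.81, 58.88, 184.29, 576.84]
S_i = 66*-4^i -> [66, -264, 1056, -4224, 16896]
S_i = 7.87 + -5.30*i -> [7.87, 2.57, -2.73, -8.03, -13.33]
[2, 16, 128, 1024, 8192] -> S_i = 2*8^i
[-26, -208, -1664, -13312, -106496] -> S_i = -26*8^i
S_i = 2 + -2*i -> [2, 0, -2, -4, -6]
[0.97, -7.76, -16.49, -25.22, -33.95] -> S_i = 0.97 + -8.73*i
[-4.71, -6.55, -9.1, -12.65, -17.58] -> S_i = -4.71*1.39^i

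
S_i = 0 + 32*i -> [0, 32, 64, 96, 128]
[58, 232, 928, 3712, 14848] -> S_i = 58*4^i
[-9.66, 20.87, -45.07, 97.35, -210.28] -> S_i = -9.66*(-2.16)^i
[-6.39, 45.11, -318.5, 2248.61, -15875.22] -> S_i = -6.39*(-7.06)^i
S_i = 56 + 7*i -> [56, 63, 70, 77, 84]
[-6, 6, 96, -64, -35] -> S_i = Random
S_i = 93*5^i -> [93, 465, 2325, 11625, 58125]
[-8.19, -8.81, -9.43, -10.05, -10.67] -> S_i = -8.19 + -0.62*i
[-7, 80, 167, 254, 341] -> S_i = -7 + 87*i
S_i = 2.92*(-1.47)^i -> [2.92, -4.29, 6.31, -9.28, 13.63]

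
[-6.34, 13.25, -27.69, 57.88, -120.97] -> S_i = -6.34*(-2.09)^i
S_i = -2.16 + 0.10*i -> [-2.16, -2.06, -1.96, -1.86, -1.76]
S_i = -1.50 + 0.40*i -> [-1.5, -1.1, -0.7, -0.3, 0.1]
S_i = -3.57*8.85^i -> [-3.57, -31.59, -279.61, -2474.56, -21899.86]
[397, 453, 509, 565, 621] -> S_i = 397 + 56*i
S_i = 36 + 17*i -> [36, 53, 70, 87, 104]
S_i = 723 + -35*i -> [723, 688, 653, 618, 583]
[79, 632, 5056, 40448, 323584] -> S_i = 79*8^i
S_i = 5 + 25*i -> [5, 30, 55, 80, 105]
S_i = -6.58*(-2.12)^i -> [-6.58, 13.95, -29.57, 62.7, -132.91]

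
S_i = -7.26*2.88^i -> [-7.26, -20.91, -60.22, -173.43, -499.47]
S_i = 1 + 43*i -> [1, 44, 87, 130, 173]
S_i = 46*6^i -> [46, 276, 1656, 9936, 59616]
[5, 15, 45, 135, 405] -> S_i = 5*3^i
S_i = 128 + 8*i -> [128, 136, 144, 152, 160]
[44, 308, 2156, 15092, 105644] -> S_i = 44*7^i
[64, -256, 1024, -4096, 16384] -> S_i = 64*-4^i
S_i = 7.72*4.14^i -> [7.72, 31.96, 132.32, 547.8, 2267.87]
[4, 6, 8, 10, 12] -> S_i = 4 + 2*i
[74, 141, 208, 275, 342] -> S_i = 74 + 67*i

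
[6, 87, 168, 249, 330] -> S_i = 6 + 81*i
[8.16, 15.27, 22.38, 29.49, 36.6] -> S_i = 8.16 + 7.11*i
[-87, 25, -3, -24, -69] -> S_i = Random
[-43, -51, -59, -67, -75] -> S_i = -43 + -8*i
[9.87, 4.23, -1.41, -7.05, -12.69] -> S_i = 9.87 + -5.64*i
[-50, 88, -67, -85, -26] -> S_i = Random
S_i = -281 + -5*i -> [-281, -286, -291, -296, -301]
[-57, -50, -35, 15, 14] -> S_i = Random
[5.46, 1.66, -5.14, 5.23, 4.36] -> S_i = Random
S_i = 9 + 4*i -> [9, 13, 17, 21, 25]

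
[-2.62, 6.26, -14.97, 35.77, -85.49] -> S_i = -2.62*(-2.39)^i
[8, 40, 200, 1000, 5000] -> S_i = 8*5^i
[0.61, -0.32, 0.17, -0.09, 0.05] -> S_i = 0.61*(-0.53)^i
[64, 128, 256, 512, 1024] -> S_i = 64*2^i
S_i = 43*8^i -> [43, 344, 2752, 22016, 176128]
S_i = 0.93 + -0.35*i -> [0.93, 0.58, 0.23, -0.12, -0.47]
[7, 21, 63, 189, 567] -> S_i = 7*3^i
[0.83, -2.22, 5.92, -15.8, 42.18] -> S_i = 0.83*(-2.67)^i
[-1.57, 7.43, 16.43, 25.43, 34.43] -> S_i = -1.57 + 9.00*i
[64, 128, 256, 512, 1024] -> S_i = 64*2^i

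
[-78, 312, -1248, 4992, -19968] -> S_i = -78*-4^i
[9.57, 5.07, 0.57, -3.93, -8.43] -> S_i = 9.57 + -4.50*i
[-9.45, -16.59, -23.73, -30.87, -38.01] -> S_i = -9.45 + -7.14*i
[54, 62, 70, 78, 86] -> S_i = 54 + 8*i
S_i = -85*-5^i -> [-85, 425, -2125, 10625, -53125]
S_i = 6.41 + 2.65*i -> [6.41, 9.06, 11.71, 14.36, 17.01]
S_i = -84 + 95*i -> [-84, 11, 106, 201, 296]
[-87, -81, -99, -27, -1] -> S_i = Random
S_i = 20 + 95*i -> [20, 115, 210, 305, 400]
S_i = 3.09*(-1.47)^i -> [3.09, -4.54, 6.68, -9.82, 14.43]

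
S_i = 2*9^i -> [2, 18, 162, 1458, 13122]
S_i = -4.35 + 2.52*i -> [-4.35, -1.83, 0.69, 3.21, 5.73]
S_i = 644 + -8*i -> [644, 636, 628, 620, 612]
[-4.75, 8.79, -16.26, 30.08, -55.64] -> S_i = -4.75*(-1.85)^i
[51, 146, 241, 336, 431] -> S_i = 51 + 95*i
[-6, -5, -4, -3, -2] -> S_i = -6 + 1*i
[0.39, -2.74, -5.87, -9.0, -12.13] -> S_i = 0.39 + -3.13*i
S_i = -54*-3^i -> [-54, 162, -486, 1458, -4374]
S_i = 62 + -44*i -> [62, 18, -26, -70, -114]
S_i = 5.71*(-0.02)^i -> [5.71, -0.11, 0.0, -0.0, 0.0]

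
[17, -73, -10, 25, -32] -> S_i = Random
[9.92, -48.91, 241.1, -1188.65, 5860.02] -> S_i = 9.92*(-4.93)^i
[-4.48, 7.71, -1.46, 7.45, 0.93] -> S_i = Random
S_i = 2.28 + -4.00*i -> [2.28, -1.72, -5.72, -9.72, -13.72]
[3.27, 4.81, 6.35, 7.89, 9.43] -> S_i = 3.27 + 1.54*i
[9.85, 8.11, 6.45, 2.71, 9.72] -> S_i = Random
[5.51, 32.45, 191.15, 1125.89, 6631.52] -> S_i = 5.51*5.89^i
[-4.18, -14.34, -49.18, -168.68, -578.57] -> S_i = -4.18*3.43^i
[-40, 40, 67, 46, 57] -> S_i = Random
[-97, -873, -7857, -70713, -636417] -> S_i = -97*9^i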